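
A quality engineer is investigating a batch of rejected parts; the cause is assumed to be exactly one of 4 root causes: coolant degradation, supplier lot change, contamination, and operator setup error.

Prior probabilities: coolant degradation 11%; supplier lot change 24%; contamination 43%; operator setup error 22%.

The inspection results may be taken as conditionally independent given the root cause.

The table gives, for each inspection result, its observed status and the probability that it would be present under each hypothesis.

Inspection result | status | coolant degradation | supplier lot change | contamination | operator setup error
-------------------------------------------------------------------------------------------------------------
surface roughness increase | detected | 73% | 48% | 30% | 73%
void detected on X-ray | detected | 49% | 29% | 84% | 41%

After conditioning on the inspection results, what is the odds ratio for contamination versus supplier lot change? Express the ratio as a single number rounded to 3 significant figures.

3.24

Unnormalized posterior weight (prior times the inspection result likelihoods) for each of the two hypotheses:
  contamination: 0.43 × 0.30 × 0.84 = 0.10836
  supplier lot change: 0.24 × 0.48 × 0.29 = 0.033408
Odds(contamination : supplier lot change) = 0.10836 / 0.033408 ≈ 3.24.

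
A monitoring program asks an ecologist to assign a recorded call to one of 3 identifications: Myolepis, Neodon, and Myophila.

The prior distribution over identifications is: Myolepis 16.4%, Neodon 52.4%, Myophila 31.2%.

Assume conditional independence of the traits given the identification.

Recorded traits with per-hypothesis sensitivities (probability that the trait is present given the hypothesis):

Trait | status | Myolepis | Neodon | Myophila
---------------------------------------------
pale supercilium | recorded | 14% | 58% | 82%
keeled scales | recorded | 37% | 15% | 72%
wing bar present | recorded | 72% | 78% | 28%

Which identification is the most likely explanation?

Multiply each prior by the joint likelihood of the trait pattern:
  Myolepis: 0.164 × 0.14 × 0.37 × 0.72 = 0.0061165
  Neodon: 0.524 × 0.58 × 0.15 × 0.78 = 0.035559
  Myophila: 0.312 × 0.82 × 0.72 × 0.28 = 0.051577
Normalizing constant Z = 0.0061165 + 0.035559 + 0.051577 = 0.093253.
P(Myolepis | evidence) ≈ 0.0061165 / 0.093253 ≈ 0.066
P(Neodon | evidence) ≈ 0.035559 / 0.093253 ≈ 0.381
P(Myophila | evidence) ≈ 0.051577 / 0.093253 ≈ 0.553
The largest is 0.553, so Myophila is most probable.

Myophila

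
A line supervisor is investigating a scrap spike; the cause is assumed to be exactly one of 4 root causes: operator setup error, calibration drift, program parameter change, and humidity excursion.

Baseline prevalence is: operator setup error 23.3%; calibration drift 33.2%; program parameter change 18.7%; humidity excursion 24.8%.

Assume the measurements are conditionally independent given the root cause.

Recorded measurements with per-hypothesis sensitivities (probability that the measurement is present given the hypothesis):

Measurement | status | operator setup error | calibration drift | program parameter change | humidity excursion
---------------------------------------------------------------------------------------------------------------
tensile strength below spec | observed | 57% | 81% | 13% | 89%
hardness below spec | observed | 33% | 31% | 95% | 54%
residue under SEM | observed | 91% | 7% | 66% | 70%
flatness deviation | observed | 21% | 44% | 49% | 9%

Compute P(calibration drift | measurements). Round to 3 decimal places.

For each hypothesis, the unnormalized posterior weight is prior × product of the measurement likelihoods:
  operator setup error: 0.233 × 0.57 × 0.33 × 0.91 × 0.21 = 0.0083754
  calibration drift: 0.332 × 0.81 × 0.31 × 0.07 × 0.44 = 0.0025676
  program parameter change: 0.187 × 0.13 × 0.95 × 0.66 × 0.49 = 0.0074688
  humidity excursion: 0.248 × 0.89 × 0.54 × 0.70 × 0.09 = 0.0075089
Normalizing constant Z = 0.0083754 + 0.0025676 + 0.0074688 + 0.0075089 = 0.025921.
P(calibration drift | evidence) = 0.0025676 / 0.025921 ≈ 0.099.

0.099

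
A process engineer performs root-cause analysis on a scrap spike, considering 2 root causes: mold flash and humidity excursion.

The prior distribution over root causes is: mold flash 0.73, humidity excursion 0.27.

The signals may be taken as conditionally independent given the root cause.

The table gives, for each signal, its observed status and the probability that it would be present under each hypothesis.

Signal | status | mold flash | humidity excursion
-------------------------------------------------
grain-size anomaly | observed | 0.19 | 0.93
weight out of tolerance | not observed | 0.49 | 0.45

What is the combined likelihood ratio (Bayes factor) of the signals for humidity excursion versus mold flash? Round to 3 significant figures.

5.28

The Bayes factor is the ratio of the joint likelihoods of the signal pattern under the two hypotheses (using 1 − P(present | H) for each absent signal).
  humidity excursion: 0.93 × (1 − 0.45) = 0.5115
  mold flash: 0.19 × (1 − 0.49) = 0.0969
Bayes factor = 0.5115 / 0.0969 ≈ 5.28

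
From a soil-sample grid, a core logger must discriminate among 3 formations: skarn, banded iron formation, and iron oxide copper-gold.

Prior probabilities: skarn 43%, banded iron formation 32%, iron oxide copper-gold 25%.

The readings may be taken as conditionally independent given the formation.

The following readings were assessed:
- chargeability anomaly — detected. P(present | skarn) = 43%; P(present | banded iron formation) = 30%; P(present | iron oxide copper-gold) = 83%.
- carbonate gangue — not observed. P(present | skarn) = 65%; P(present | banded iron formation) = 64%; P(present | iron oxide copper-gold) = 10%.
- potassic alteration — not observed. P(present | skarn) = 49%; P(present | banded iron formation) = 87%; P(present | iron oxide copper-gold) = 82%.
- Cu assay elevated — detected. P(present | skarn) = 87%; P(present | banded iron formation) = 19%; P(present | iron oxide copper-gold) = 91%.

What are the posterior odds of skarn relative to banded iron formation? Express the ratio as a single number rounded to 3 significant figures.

33.6

Posterior odds equal prior odds times the likelihood ratio; only the two competing hypotheses matter (using 1 − P(present | H) for each absent reading).
  skarn: 0.43 × 0.43 × (1 − 0.65) × (1 − 0.49) × 0.87 = 0.028714
  banded iron formation: 0.32 × 0.30 × (1 − 0.64) × (1 − 0.87) × 0.19 = 0.00085363
Posterior odds = 0.028714 / 0.00085363 ≈ 33.6.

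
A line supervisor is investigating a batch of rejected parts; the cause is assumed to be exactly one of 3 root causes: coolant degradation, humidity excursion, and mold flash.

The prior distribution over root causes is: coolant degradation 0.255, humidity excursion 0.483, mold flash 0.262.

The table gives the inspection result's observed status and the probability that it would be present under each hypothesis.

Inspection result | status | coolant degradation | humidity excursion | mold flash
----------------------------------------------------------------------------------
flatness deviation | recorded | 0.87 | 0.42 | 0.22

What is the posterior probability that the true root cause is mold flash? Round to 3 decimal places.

Multiply each prior by the likelihood of the inspection result:
  coolant degradation: 0.255 × 0.87 = 0.22185
  humidity excursion: 0.483 × 0.42 = 0.20286
  mold flash: 0.262 × 0.22 = 0.05764
The unnormalized weights sum to 0.48235.
P(mold flash | evidence) = 0.05764 / 0.48235 ≈ 0.119.

0.119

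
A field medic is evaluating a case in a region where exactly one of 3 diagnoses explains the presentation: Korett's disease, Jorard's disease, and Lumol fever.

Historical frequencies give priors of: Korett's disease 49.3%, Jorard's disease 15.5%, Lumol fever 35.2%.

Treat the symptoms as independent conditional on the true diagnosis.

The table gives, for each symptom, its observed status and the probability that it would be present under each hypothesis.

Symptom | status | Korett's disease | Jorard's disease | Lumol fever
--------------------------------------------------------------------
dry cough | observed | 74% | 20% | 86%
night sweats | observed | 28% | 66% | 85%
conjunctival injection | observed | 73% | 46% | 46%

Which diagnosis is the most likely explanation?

For each hypothesis, the unnormalized posterior weight is prior × product of the symptom likelihoods:
  Korett's disease: 0.493 × 0.74 × 0.28 × 0.73 = 0.074569
  Jorard's disease: 0.155 × 0.20 × 0.66 × 0.46 = 0.0094116
  Lumol fever: 0.352 × 0.86 × 0.85 × 0.46 = 0.11836
Normalizing constant Z = 0.074569 + 0.0094116 + 0.11836 = 0.20234.
P(Korett's disease | evidence) ≈ 0.074569 / 0.20234 ≈ 0.369
P(Jorard's disease | evidence) ≈ 0.0094116 / 0.20234 ≈ 0.047
P(Lumol fever | evidence) ≈ 0.11836 / 0.20234 ≈ 0.585
The largest is 0.585, so Lumol fever is most probable.

Lumol fever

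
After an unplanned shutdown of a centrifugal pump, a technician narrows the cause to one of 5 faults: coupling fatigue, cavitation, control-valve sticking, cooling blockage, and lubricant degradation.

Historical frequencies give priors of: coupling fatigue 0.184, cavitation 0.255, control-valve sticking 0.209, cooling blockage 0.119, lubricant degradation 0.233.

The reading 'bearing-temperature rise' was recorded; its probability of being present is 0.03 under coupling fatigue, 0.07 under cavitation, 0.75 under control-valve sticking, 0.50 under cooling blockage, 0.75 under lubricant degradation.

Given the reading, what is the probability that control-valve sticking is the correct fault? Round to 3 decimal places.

0.378

By Bayes' rule, the unnormalized weight for each hypothesis is prior × likelihood:
  coupling fatigue: 0.184 × 0.03 = 0.00552
  cavitation: 0.255 × 0.07 = 0.01785
  control-valve sticking: 0.209 × 0.75 = 0.15675
  cooling blockage: 0.119 × 0.50 = 0.0595
  lubricant degradation: 0.233 × 0.75 = 0.17475
The unnormalized weights sum to 0.41437.
P(control-valve sticking | evidence) = 0.15675 / 0.41437 ≈ 0.378.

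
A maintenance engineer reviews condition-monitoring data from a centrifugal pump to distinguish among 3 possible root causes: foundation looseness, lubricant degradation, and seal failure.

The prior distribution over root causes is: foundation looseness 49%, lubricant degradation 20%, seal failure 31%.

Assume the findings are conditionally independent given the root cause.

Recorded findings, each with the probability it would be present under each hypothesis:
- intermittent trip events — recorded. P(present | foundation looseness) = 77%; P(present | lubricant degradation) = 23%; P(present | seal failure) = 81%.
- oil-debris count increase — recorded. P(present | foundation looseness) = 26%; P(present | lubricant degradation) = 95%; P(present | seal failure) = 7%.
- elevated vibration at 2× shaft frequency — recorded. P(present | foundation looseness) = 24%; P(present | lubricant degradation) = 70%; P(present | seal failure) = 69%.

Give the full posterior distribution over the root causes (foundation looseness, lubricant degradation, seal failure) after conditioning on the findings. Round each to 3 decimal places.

0.355, 0.462, 0.183

By Bayes' rule with conditional independence, the unnormalized weight for each hypothesis is prior × ∏ likelihoods:
  foundation looseness: 0.49 × 0.77 × 0.26 × 0.24 = 0.023544
  lubricant degradation: 0.20 × 0.23 × 0.95 × 0.70 = 0.03059
  seal failure: 0.31 × 0.81 × 0.07 × 0.69 = 0.012128
Normalizing constant Z = 0.023544 + 0.03059 + 0.012128 = 0.066262.
P(foundation looseness | evidence) = 0.023544 / 0.066262 ≈ 0.355
P(lubricant degradation | evidence) = 0.03059 / 0.066262 ≈ 0.462
P(seal failure | evidence) = 0.012128 / 0.066262 ≈ 0.183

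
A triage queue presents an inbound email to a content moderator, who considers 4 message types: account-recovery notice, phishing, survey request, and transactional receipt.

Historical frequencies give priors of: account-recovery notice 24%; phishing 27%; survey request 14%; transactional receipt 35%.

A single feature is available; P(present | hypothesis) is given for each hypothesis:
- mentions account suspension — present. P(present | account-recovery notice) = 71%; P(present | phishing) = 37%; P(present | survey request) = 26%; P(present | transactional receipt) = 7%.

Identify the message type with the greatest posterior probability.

account-recovery notice

For each hypothesis, the unnormalized posterior weight is prior × likelihood:
  account-recovery notice: 0.24 × 0.71 = 0.1704
  phishing: 0.27 × 0.37 = 0.0999
  survey request: 0.14 × 0.26 = 0.0364
  transactional receipt: 0.35 × 0.07 = 0.0245
Normalizing constant Z = 0.1704 + 0.0999 + 0.0364 + 0.0245 = 0.3312.
P(account-recovery notice | evidence) ≈ 0.1704 / 0.3312 ≈ 0.514
P(phishing | evidence) ≈ 0.0999 / 0.3312 ≈ 0.302
P(survey request | evidence) ≈ 0.0364 / 0.3312 ≈ 0.110
P(transactional receipt | evidence) ≈ 0.0245 / 0.3312 ≈ 0.074
The largest is 0.514, so account-recovery notice is most probable.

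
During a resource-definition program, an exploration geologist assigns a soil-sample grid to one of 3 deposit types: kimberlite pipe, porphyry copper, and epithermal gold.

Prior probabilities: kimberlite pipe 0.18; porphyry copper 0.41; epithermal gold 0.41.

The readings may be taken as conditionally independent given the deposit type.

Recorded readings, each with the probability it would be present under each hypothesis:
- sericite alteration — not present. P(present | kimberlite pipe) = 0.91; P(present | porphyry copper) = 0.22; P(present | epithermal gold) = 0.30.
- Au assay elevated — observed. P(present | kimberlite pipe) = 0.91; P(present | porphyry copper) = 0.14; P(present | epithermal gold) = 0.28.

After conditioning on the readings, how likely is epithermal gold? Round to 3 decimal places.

0.575

For each hypothesis, the unnormalized posterior weight is prior × product of the reading likelihoods (using 1 − P(present | H) for each absent reading):
  kimberlite pipe: 0.18 × (1 − 0.91) × 0.91 = 0.014742
  porphyry copper: 0.41 × (1 − 0.22) × 0.14 = 0.044772
  epithermal gold: 0.41 × (1 − 0.30) × 0.28 = 0.08036
Marginal likelihood of the evidence = 0.13987.
P(epithermal gold | evidence) = 0.08036 / 0.13987 ≈ 0.575.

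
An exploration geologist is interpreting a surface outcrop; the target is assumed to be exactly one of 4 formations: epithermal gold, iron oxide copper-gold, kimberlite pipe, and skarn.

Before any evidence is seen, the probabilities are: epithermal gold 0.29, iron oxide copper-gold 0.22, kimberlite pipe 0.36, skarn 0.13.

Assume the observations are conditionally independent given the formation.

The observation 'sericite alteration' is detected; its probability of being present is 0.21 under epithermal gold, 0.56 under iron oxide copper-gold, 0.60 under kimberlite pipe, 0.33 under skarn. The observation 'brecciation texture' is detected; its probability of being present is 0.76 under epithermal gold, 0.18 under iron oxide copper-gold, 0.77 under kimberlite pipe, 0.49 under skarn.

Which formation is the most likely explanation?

By Bayes' rule with conditional independence, the unnormalized weight for each hypothesis is prior × ∏ likelihoods:
  epithermal gold: 0.29 × 0.21 × 0.76 = 0.046284
  iron oxide copper-gold: 0.22 × 0.56 × 0.18 = 0.022176
  kimberlite pipe: 0.36 × 0.60 × 0.77 = 0.16632
  skarn: 0.13 × 0.33 × 0.49 = 0.021021
Marginal likelihood of the evidence = 0.2558.
P(epithermal gold | evidence) ≈ 0.046284 / 0.2558 ≈ 0.181
P(iron oxide copper-gold | evidence) ≈ 0.022176 / 0.2558 ≈ 0.087
P(kimberlite pipe | evidence) ≈ 0.16632 / 0.2558 ≈ 0.650
P(skarn | evidence) ≈ 0.021021 / 0.2558 ≈ 0.082
The largest is 0.650, so kimberlite pipe is most probable.

kimberlite pipe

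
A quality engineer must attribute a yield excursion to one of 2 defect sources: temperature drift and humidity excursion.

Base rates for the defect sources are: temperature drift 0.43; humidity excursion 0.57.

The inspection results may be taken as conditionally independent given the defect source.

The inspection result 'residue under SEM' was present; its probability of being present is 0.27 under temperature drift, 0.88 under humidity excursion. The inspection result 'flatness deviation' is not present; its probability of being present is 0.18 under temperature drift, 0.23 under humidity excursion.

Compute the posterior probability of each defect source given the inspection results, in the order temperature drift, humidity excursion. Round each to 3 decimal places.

0.198, 0.802

For each hypothesis, the unnormalized posterior weight is prior × product of the inspection result likelihoods (using 1 − P(present | H) for each absent inspection result):
  temperature drift: 0.43 × 0.27 × (1 − 0.18) = 0.095202
  humidity excursion: 0.57 × 0.88 × (1 − 0.23) = 0.38623
Normalizing constant Z = 0.095202 + 0.38623 = 0.48143.
P(temperature drift | evidence) = 0.095202 / 0.48143 ≈ 0.198
P(humidity excursion | evidence) = 0.38623 / 0.48143 ≈ 0.802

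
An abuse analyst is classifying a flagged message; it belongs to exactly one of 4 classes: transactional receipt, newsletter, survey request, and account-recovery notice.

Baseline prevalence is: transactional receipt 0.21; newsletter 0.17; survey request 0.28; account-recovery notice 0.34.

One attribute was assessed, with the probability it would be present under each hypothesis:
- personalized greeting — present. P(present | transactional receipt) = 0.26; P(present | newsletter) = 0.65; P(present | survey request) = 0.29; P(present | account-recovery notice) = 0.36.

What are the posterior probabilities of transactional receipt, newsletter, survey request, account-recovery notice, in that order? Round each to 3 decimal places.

0.148, 0.300, 0.220, 0.332

For each hypothesis, the unnormalized posterior weight is prior × likelihood:
  transactional receipt: 0.21 × 0.26 = 0.0546
  newsletter: 0.17 × 0.65 = 0.1105
  survey request: 0.28 × 0.29 = 0.0812
  account-recovery notice: 0.34 × 0.36 = 0.1224
Marginal likelihood of the evidence = 0.3687.
P(transactional receipt | evidence) = 0.0546 / 0.3687 ≈ 0.148
P(newsletter | evidence) = 0.1105 / 0.3687 ≈ 0.300
P(survey request | evidence) = 0.0812 / 0.3687 ≈ 0.220
P(account-recovery notice | evidence) = 0.1224 / 0.3687 ≈ 0.332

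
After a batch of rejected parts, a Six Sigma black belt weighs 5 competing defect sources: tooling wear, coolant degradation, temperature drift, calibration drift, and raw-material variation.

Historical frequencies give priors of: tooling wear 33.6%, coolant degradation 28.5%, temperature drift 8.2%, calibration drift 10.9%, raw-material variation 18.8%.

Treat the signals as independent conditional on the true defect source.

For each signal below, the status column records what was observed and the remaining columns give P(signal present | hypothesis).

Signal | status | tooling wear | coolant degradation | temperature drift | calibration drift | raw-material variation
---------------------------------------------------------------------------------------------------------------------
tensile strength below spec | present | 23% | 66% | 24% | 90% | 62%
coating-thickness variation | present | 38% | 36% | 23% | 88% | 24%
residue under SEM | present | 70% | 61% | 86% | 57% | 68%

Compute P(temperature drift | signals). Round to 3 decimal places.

0.029

By Bayes' rule with conditional independence, the unnormalized weight for each hypothesis is prior × ∏ likelihoods:
  tooling wear: 0.336 × 0.23 × 0.38 × 0.70 = 0.020556
  coolant degradation: 0.285 × 0.66 × 0.36 × 0.61 = 0.041307
  temperature drift: 0.082 × 0.24 × 0.23 × 0.86 = 0.0038927
  calibration drift: 0.109 × 0.90 × 0.88 × 0.57 = 0.049207
  raw-material variation: 0.188 × 0.62 × 0.24 × 0.68 = 0.019023
Marginal likelihood of the evidence = 0.13399.
P(temperature drift | evidence) = 0.0038927 / 0.13399 ≈ 0.029.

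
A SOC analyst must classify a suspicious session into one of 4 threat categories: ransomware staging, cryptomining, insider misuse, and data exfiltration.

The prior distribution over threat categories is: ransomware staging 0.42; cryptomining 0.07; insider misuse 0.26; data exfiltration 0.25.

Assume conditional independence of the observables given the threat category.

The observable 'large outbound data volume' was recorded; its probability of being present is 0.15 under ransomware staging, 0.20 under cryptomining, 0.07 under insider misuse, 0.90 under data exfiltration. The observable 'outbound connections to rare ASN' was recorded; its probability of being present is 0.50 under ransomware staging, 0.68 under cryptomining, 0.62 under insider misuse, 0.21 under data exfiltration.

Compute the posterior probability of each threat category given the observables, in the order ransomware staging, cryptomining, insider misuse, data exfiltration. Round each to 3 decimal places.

For each hypothesis, the unnormalized posterior weight is prior × product of the observable likelihoods:
  ransomware staging: 0.42 × 0.15 × 0.50 = 0.0315
  cryptomining: 0.07 × 0.20 × 0.68 = 0.00952
  insider misuse: 0.26 × 0.07 × 0.62 = 0.011284
  data exfiltration: 0.25 × 0.90 × 0.21 = 0.04725
The unnormalized weights sum to 0.099554.
P(ransomware staging | evidence) = 0.0315 / 0.099554 ≈ 0.316
P(cryptomining | evidence) = 0.00952 / 0.099554 ≈ 0.096
P(insider misuse | evidence) = 0.011284 / 0.099554 ≈ 0.113
P(data exfiltration | evidence) = 0.04725 / 0.099554 ≈ 0.475

0.316, 0.096, 0.113, 0.475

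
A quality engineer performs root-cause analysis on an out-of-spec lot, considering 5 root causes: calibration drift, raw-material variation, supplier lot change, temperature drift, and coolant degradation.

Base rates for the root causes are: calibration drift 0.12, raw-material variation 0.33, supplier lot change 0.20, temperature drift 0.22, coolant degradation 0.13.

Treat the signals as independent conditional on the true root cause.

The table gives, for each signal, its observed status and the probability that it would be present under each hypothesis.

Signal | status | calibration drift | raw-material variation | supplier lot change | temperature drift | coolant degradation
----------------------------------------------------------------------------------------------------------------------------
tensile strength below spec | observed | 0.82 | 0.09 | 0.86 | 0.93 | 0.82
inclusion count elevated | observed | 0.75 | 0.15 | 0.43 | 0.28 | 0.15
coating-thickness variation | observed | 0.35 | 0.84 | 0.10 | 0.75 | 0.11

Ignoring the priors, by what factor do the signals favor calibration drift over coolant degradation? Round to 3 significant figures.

15.9

The Bayes factor is the ratio of the joint likelihoods of the signal pattern under the two hypotheses.
  calibration drift: 0.82 × 0.75 × 0.35 = 0.21525
  coolant degradation: 0.82 × 0.15 × 0.11 = 0.01353
Bayes factor = 0.21525 / 0.01353 ≈ 15.9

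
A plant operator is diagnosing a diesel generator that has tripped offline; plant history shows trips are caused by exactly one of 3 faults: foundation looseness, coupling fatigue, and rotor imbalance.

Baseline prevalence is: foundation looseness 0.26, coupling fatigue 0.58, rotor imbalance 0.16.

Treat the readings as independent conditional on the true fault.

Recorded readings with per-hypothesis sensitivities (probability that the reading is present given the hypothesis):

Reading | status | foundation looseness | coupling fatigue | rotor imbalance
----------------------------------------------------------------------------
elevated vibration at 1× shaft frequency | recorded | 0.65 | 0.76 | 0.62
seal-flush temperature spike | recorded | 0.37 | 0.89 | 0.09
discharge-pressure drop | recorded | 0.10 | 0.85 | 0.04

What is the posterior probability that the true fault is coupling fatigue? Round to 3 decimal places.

Multiply each prior by the joint likelihood of the reading pattern:
  foundation looseness: 0.26 × 0.65 × 0.37 × 0.10 = 0.006253
  coupling fatigue: 0.58 × 0.76 × 0.89 × 0.85 = 0.33347
  rotor imbalance: 0.16 × 0.62 × 0.09 × 0.04 = 0.00035712
Normalizing constant Z = 0.006253 + 0.33347 + 0.00035712 = 0.34008.
P(coupling fatigue | evidence) = 0.33347 / 0.34008 ≈ 0.981.

0.981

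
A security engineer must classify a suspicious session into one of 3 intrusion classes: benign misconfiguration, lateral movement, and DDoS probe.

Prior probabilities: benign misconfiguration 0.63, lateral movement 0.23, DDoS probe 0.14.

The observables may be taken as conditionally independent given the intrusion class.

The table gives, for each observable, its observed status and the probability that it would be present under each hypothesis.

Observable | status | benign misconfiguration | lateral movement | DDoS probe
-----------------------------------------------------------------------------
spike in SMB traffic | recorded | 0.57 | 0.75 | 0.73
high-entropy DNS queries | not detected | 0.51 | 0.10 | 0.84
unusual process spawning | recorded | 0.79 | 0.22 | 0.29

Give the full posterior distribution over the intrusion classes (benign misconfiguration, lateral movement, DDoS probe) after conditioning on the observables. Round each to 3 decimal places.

Multiply each prior by the joint likelihood of the observable pattern (using 1 − P(present | H) for each absent observable):
  benign misconfiguration: 0.63 × 0.57 × (1 − 0.51) × 0.79 = 0.13901
  lateral movement: 0.23 × 0.75 × (1 − 0.10) × 0.22 = 0.034155
  DDoS probe: 0.14 × 0.73 × (1 − 0.84) × 0.29 = 0.0047421
Normalizing constant Z = 0.13901 + 0.034155 + 0.0047421 = 0.1779.
P(benign misconfiguration | evidence) = 0.13901 / 0.1779 ≈ 0.781
P(lateral movement | evidence) = 0.034155 / 0.1779 ≈ 0.192
P(DDoS probe | evidence) = 0.0047421 / 0.1779 ≈ 0.027

0.781, 0.192, 0.027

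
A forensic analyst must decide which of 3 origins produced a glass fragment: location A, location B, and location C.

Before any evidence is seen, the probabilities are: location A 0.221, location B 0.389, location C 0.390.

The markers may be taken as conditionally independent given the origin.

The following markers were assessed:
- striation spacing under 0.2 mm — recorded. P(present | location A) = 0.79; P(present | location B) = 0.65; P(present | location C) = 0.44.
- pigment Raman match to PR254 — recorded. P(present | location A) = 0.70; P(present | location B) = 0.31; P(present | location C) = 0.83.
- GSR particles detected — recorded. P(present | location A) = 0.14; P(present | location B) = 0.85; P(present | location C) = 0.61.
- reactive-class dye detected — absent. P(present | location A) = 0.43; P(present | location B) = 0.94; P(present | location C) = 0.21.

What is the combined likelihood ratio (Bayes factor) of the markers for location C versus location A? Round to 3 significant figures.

3.99

Joint likelihood of the marker pattern under each hypothesis (using 1 − P(present | H) for each absent marker):
  location C: 0.44 × 0.83 × 0.61 × (1 − 0.21) = 0.17599
  location A: 0.79 × 0.70 × 0.14 × (1 − 0.43) = 0.044129
Bayes factor = 0.17599 / 0.044129 ≈ 3.99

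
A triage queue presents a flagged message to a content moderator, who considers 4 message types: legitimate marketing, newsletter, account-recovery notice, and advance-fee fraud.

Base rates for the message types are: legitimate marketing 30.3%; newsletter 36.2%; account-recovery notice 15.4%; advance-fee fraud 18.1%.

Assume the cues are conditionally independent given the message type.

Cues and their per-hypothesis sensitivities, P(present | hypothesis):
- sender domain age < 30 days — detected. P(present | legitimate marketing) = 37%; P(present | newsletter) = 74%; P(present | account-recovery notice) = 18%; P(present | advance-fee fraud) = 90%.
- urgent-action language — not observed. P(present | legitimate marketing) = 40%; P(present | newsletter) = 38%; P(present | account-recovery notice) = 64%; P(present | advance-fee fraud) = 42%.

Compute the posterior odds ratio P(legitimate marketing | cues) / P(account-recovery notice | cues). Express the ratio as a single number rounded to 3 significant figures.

The normalizing constant cancels in an odds ratio, so compute prior × likelihood for the two hypotheses only (using 1 − P(present | H) for each absent cue):
  legitimate marketing: 0.303 × 0.37 × (1 − 0.40) = 0.067266
  account-recovery notice: 0.154 × 0.18 × (1 − 0.64) = 0.0099792
Posterior odds = 0.067266 / 0.0099792 ≈ 6.74.

6.74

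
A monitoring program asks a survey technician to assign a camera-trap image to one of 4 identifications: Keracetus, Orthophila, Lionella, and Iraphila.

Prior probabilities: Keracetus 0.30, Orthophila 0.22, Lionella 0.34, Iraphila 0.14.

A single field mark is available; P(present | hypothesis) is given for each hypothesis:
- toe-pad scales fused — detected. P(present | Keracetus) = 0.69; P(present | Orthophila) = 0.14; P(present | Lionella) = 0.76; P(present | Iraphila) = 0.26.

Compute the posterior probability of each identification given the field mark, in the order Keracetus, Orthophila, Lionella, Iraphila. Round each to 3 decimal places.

0.389, 0.058, 0.485, 0.068

Multiply each prior by the likelihood of the field mark:
  Keracetus: 0.30 × 0.69 = 0.207
  Orthophila: 0.22 × 0.14 = 0.0308
  Lionella: 0.34 × 0.76 = 0.2584
  Iraphila: 0.14 × 0.26 = 0.0364
Normalizing constant Z = 0.207 + 0.0308 + 0.2584 + 0.0364 = 0.5326.
P(Keracetus | evidence) = 0.207 / 0.5326 ≈ 0.389
P(Orthophila | evidence) = 0.0308 / 0.5326 ≈ 0.058
P(Lionella | evidence) = 0.2584 / 0.5326 ≈ 0.485
P(Iraphila | evidence) = 0.0364 / 0.5326 ≈ 0.068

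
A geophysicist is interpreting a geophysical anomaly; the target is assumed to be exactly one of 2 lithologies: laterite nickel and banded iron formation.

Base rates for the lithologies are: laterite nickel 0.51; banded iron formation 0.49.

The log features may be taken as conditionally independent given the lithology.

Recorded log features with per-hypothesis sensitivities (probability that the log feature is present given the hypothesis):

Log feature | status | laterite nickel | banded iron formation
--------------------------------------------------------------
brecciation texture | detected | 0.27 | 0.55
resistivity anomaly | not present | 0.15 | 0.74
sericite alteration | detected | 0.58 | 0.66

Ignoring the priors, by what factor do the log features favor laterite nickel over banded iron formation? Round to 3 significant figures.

1.41

Joint likelihood of the log feature pattern under each hypothesis (using 1 − P(present | H) for each absent log feature):
  laterite nickel: 0.27 × (1 − 0.15) × 0.58 = 0.13311
  banded iron formation: 0.55 × (1 − 0.74) × 0.66 = 0.09438
Bayes factor = 0.13311 / 0.09438 ≈ 1.41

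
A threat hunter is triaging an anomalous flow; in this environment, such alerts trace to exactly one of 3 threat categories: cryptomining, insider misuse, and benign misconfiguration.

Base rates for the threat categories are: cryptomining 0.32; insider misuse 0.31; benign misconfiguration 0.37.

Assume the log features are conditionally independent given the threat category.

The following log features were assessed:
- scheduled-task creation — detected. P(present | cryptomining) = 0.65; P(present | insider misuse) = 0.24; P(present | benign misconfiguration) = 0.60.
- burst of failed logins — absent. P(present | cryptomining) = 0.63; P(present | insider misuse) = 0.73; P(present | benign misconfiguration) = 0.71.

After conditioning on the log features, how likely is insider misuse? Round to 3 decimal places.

0.124

For each hypothesis, the unnormalized posterior weight is prior × product of the log feature likelihoods (using 1 − P(present | H) for each absent log feature):
  cryptomining: 0.32 × 0.65 × (1 − 0.63) = 0.07696
  insider misuse: 0.31 × 0.24 × (1 − 0.73) = 0.020088
  benign misconfiguration: 0.37 × 0.60 × (1 − 0.71) = 0.06438
Marginal likelihood of the evidence = 0.16143.
P(insider misuse | evidence) = 0.020088 / 0.16143 ≈ 0.124.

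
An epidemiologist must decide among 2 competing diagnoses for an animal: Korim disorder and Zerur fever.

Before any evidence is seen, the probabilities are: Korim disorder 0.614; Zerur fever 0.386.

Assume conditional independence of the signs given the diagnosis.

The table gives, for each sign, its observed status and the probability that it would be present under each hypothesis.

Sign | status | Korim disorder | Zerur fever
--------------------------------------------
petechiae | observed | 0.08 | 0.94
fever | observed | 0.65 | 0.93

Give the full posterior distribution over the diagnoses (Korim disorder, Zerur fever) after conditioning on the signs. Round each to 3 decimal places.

By Bayes' rule with conditional independence, the unnormalized weight for each hypothesis is prior × ∏ likelihoods:
  Korim disorder: 0.614 × 0.08 × 0.65 = 0.031928
  Zerur fever: 0.386 × 0.94 × 0.93 = 0.33744
The unnormalized weights sum to 0.36937.
P(Korim disorder | evidence) = 0.031928 / 0.36937 ≈ 0.086
P(Zerur fever | evidence) = 0.33744 / 0.36937 ≈ 0.914

0.086, 0.914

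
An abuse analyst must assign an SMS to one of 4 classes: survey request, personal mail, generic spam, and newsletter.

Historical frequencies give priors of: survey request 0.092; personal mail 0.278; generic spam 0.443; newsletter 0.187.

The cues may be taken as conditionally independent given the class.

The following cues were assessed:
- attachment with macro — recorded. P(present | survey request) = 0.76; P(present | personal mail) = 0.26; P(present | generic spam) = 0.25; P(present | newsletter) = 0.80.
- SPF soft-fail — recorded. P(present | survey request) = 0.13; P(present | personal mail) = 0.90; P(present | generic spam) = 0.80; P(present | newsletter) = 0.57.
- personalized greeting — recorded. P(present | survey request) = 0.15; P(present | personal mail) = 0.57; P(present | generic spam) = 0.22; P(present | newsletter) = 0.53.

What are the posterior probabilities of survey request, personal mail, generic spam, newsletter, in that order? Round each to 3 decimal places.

By Bayes' rule with conditional independence, the unnormalized weight for each hypothesis is prior × ∏ likelihoods:
  survey request: 0.092 × 0.76 × 0.13 × 0.15 = 0.0013634
  personal mail: 0.278 × 0.26 × 0.90 × 0.57 = 0.03708
  generic spam: 0.443 × 0.25 × 0.80 × 0.22 = 0.019492
  newsletter: 0.187 × 0.80 × 0.57 × 0.53 = 0.045194
Normalizing constant Z = 0.0013634 + 0.03708 + 0.019492 + 0.045194 = 0.10313.
P(survey request | evidence) = 0.0013634 / 0.10313 ≈ 0.013
P(personal mail | evidence) = 0.03708 / 0.10313 ≈ 0.360
P(generic spam | evidence) = 0.019492 / 0.10313 ≈ 0.189
P(newsletter | evidence) = 0.045194 / 0.10313 ≈ 0.438

0.013, 0.360, 0.189, 0.438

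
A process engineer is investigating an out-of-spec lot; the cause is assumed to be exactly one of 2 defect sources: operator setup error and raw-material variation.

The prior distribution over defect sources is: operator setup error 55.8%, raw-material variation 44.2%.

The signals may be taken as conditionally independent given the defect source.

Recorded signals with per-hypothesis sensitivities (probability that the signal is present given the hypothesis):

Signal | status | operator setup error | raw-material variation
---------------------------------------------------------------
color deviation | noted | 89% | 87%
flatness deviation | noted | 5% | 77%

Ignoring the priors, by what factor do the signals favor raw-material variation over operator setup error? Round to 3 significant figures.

15.1

The Bayes factor is the ratio of the joint likelihoods of the signal pattern under the two hypotheses.
  raw-material variation: 0.87 × 0.77 = 0.6699
  operator setup error: 0.89 × 0.05 = 0.0445
Bayes factor = 0.6699 / 0.0445 ≈ 15.1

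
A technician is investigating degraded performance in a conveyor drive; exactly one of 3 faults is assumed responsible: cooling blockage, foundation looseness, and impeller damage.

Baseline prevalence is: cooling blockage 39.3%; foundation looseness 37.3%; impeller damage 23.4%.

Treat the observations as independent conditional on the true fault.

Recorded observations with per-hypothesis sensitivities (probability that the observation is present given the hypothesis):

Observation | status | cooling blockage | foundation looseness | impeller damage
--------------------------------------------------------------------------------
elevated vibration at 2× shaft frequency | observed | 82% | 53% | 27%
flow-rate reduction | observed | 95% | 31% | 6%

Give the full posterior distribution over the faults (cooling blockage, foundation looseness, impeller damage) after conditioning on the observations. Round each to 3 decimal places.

Multiply each prior by the joint likelihood of the evidence pattern:
  cooling blockage: 0.393 × 0.82 × 0.95 = 0.30615
  foundation looseness: 0.373 × 0.53 × 0.31 = 0.061284
  impeller damage: 0.234 × 0.27 × 0.06 = 0.0037908
The unnormalized weights sum to 0.37122.
P(cooling blockage | evidence) = 0.30615 / 0.37122 ≈ 0.825
P(foundation looseness | evidence) = 0.061284 / 0.37122 ≈ 0.165
P(impeller damage | evidence) = 0.0037908 / 0.37122 ≈ 0.010

0.825, 0.165, 0.010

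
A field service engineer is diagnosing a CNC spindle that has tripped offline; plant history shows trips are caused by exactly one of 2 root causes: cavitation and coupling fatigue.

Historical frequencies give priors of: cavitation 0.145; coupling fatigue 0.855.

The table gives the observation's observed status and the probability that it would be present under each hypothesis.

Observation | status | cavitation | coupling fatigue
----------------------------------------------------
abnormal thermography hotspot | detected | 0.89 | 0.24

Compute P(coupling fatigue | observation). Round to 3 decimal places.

0.614

By Bayes' rule, the unnormalized weight for each hypothesis is prior × likelihood:
  cavitation: 0.145 × 0.89 = 0.12905
  coupling fatigue: 0.855 × 0.24 = 0.2052
Normalizing constant Z = 0.12905 + 0.2052 = 0.33425.
P(coupling fatigue | evidence) = 0.2052 / 0.33425 ≈ 0.614.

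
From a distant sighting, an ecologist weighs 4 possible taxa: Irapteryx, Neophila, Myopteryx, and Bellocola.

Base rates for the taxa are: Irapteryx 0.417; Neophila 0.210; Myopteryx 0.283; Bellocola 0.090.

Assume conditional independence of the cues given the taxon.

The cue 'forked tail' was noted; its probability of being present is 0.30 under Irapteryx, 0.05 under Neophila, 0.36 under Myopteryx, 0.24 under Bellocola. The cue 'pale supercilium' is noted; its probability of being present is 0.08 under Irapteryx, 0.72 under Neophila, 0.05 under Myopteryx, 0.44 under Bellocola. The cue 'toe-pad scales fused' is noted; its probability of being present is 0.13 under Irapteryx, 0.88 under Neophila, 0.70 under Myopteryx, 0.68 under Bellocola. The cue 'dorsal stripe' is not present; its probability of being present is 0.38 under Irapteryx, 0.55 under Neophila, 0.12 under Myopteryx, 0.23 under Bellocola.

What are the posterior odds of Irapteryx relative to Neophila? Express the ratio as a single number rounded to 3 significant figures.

The normalizing constant cancels in an odds ratio, so compute prior × likelihood for the two hypotheses only (using 1 − P(present | H) for each absent cue):
  Irapteryx: 0.417 × 0.30 × 0.08 × 0.13 × (1 − 0.38) = 0.00080664
  Neophila: 0.210 × 0.05 × 0.72 × 0.88 × (1 − 0.55) = 0.0029938
Posterior odds = 0.00080664 / 0.0029938 ≈ 0.269.

0.269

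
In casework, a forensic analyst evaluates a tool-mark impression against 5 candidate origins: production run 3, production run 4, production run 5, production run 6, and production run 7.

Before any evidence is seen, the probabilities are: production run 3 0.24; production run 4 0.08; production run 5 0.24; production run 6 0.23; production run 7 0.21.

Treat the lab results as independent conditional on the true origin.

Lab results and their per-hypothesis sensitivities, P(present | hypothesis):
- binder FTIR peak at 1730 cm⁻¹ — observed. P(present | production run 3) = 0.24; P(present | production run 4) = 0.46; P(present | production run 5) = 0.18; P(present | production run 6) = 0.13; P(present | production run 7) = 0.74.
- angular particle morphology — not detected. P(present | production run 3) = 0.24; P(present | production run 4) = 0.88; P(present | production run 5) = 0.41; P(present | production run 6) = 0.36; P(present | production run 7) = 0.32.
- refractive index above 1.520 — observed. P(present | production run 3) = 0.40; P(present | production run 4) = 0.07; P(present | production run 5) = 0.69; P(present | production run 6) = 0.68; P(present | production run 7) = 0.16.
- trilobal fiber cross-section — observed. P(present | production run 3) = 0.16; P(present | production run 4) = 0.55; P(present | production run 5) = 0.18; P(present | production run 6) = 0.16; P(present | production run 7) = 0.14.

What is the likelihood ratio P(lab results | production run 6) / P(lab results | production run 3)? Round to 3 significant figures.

0.775

The Bayes factor is the ratio of the joint likelihoods of the lab result pattern under the two hypotheses (using 1 − P(present | H) for each absent lab result).
  production run 6: 0.13 × (1 − 0.36) × 0.68 × 0.16 = 0.0090522
  production run 3: 0.24 × (1 − 0.24) × 0.40 × 0.16 = 0.011674
Bayes factor = 0.0090522 / 0.011674 ≈ 0.775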